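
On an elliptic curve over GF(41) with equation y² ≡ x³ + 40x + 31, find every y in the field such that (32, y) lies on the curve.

x³ + 40x + 31 = 34079 ≡ 8 (mod 41).
Square roots of 8 mod 41: 7 and 34 (since 7² = 49 ≡ 8).

7, 34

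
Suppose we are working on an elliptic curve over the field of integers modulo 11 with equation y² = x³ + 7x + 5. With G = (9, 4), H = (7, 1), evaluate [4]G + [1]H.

First 4G:
Double-and-add on 4 = (100)₂. Start with G = (9, 4) for the leading 1-bit.
double: tangent at (9, 4): λ = (3·9² + 7)/(2·4) ≡ 8/8. 8⁻¹ ≡ 7 (mod 11), so λ ≡ 8·7 ≡ 1.
  x = λ² - 9 - 9 = 1 - 18 ≡ 5; y = λ·(9 - 5) - 4 ≡ 0. → (5, 0)
double: (5, 0) + (5, 0): same x and y₁ ≡ -y₂, so the sum is 𝒪.
4G = 𝒪.
Finally 4G + H:
𝒪 + (7, 1) = (7, 1) (identity).

(7, 1)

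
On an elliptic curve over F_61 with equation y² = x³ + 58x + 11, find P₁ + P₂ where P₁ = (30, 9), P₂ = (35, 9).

(30, 9) + (35, 9). λ = (9 - 9)/(35 - 30) ≡ 0/5 mod 61. 5⁻¹ ≡ 49 (mod 61) since 5·49 = 245 ≡ 1, so λ ≡ 0.
  x = λ² - 30 - 35 = 0 - 65 ≡ 57; y = λ·(30 - 57) - 9 ≡ 52. → (57, 52)

(57, 52)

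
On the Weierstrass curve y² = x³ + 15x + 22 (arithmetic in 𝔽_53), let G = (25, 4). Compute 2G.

tangent at (25, 4): λ = (3·25² + 15)/(2·4) ≡ 35/8. 8⁻¹ ≡ 20 (mod 53) since 8·20 = 160 ≡ 1, so λ ≡ 35·20 ≡ 11.
  x = λ² - 25 - 25 = 121 - 50 ≡ 18; y = λ·(25 - 18) - 4 ≡ 20. → (18, 20)

(18, 20)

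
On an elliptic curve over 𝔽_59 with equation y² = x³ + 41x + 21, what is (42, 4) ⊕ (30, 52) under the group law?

(3, 17)

(42, 4) + (30, 52). λ = (52 - 4)/(30 - 42) ≡ 48/47 mod 59. 47⁻¹ ≡ 54 (mod 59) since 47·54 = 2538 ≡ 1, so λ ≡ 55.
  x = λ² - 42 - 30 = 3025 - 72 ≡ 3; y = λ·(42 - 3) - 4 ≡ 17. → (3, 17)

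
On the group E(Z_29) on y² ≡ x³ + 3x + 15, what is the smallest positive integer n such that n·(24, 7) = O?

2P: tangent at (24, 7): λ = (3·24² + 3)/(2·7) ≡ 20/14. 14⁻¹ ≡ 27 (mod 29), so λ ≡ 20·27 ≡ 18.
  x = λ² - 24 - 24 = 324 - 48 ≡ 15; y = λ·(24 - 15) - 7 ≡ 10. → (15, 10)
3P: (15, 10) + (24, 7). λ = (7 - 10)/(24 - 15) ≡ 26/9 mod 29. 9⁻¹ ≡ 13 (mod 29), so λ ≡ 19.
  x = λ² - 15 - 24 = 361 - 39 ≡ 3; y = λ·(15 - 3) - 10 ≡ 15. → (3, 15)
4P: (3, 15) + (24, 7). λ = (7 - 15)/(24 - 3) ≡ 21/21 mod 29. 21⁻¹ ≡ 18 (mod 29), so λ ≡ 1.
  x = λ² - 3 - 24 = 1 - 27 ≡ 3; y = λ·(3 - 3) - 15 ≡ 14. → (3, 14)
5P: (3, 14) + (24, 7). λ = (7 - 14)/(24 - 3) ≡ 22/21 mod 29. 21⁻¹ ≡ 18 (mod 29), so λ ≡ 19.
  x = λ² - 3 - 24 = 361 - 27 ≡ 15; y = λ·(3 - 15) - 14 ≡ 19. → (15, 19)
6P: (15, 19) + (24, 7). λ = (7 - 19)/(24 - 15) ≡ 17/9 mod 29. 9⁻¹ ≡ 13 (mod 29) since 9·13 = 117 ≡ 1, so λ ≡ 18.
  x = λ² - 15 - 24 = 324 - 39 ≡ 24; y = λ·(15 - 24) - 19 ≡ 22. → (24, 22)
7P: (24, 22) + (24, 7): same x and y₁ ≡ -y₂, so the sum is O.
7P = O, so the order is 7.

7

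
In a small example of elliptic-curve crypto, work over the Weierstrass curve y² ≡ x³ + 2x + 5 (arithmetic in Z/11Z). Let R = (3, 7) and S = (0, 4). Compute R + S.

(9, 9)

(3, 7) + (0, 4). λ = (4 - 7)/(0 - 3) ≡ 8/8 mod 11. 8⁻¹ ≡ 7 (mod 11), so λ ≡ 1.
  x = λ² - 3 - 0 = 1 - 3 ≡ 9; y = λ·(3 - 9) - 7 ≡ 9. → (9, 9)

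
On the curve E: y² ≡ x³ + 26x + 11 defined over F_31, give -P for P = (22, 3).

(22, 28)

-(22, 3) = (22, -3 mod 31) = (22, 28).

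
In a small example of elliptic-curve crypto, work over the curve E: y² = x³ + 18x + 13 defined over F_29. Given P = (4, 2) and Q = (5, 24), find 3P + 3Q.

First 3P:
Repeated addition: build up to 3P.
2P: tangent at (4, 2): λ = (3·4² + 18)/(2·2) ≡ 8/4. 4⁻¹ ≡ 22 (mod 29), so λ ≡ 8·22 ≡ 2.
  x = λ² - 4 - 4 = 4 - 8 ≡ 25; y = λ·(4 - 25) - 2 ≡ 14. → (25, 14)
3P: (25, 14) + (4, 2). λ = (2 - 14)/(4 - 25) ≡ 17/8 mod 29. 8⁻¹ ≡ 11 (mod 29) since 8·11 = 88 ≡ 1, so λ ≡ 13.
  x = λ² - 25 - 4 = 169 - 29 ≡ 24; y = λ·(25 - 24) - 14 ≡ 28. → (24, 28)
3P = (24, 28).
Next 3Q:
Repeated addition: build up to 3Q.
2Q: tangent at (5, 24): λ = (3·5² + 18)/(2·24) ≡ 6/19. 19⁻¹ ≡ 26 (mod 29) since 19·26 = 494 ≡ 1, so λ ≡ 6·26 ≡ 11.
  x = λ² - 5 - 5 = 121 - 10 ≡ 24; y = λ·(5 - 24) - 24 ≡ 28. → (24, 28)
3Q: (24, 28) + (5, 24). λ = (24 - 28)/(5 - 24) ≡ 25/10 mod 29. 10⁻¹ ≡ 3 (mod 29) since 10·3 = 30 ≡ 1, so λ ≡ 17.
  x = λ² - 24 - 5 = 289 - 29 ≡ 28; y = λ·(24 - 28) - 28 ≡ 20. → (28, 20)
3Q = (28, 20).
Finally 3P + 3Q:
(24, 28) + (28, 20). λ = (20 - 28)/(28 - 24) ≡ 21/4 mod 29. 4⁻¹ ≡ 22 (mod 29), so λ ≡ 27.
  x = λ² - 24 - 28 = 729 - 52 ≡ 10; y = λ·(24 - 10) - 28 ≡ 2. → (10, 2)

(10, 2)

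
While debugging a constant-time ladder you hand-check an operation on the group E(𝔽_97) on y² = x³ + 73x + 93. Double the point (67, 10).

tangent at (67, 10): λ = (3·67² + 73)/(2·10) ≡ 57/20. 20⁻¹ ≡ 34 (mod 97), so λ ≡ 57·34 ≡ 95.
  x = λ² - 67 - 67 = 9025 - 134 ≡ 64; y = λ·(67 - 64) - 10 ≡ 81. → (64, 81)

(64, 81)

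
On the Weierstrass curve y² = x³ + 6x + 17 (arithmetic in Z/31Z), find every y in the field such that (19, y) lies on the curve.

none

x³ + 6x + 17 = 6990 ≡ 15 (mod 31).
15 is a non-residue mod 31; no y exists.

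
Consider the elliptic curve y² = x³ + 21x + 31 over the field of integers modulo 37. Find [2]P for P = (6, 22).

(15, 13)

tangent at (6, 22): λ = (3·6² + 21)/(2·22) ≡ 18/7. 7⁻¹ ≡ 16 (mod 37) since 7·16 = 112 ≡ 1, so λ ≡ 18·16 ≡ 29.
  x = λ² - 6 - 6 = 841 - 12 ≡ 15; y = λ·(6 - 15) - 22 ≡ 13. → (15, 13)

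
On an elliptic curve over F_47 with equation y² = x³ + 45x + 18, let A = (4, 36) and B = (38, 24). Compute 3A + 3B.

(13, 11)

First 3A:
Repeated addition: build up to 3A.
2A: tangent at (4, 36): λ = (3·4² + 45)/(2·36) ≡ 46/25. 25⁻¹ ≡ 32 (mod 47) since 25·32 = 800 ≡ 1, so λ ≡ 46·32 ≡ 15.
  x = λ² - 4 - 4 = 225 - 8 ≡ 29; y = λ·(4 - 29) - 36 ≡ 12. → (29, 12)
3A: (29, 12) + (4, 36). λ = (36 - 12)/(4 - 29) ≡ 24/22 mod 47. 22⁻¹ ≡ 15 (mod 47), so λ ≡ 31.
  x = λ² - 29 - 4 = 961 - 33 ≡ 35; y = λ·(29 - 35) - 12 ≡ 37. → (35, 37)
3A = (35, 37).
Next 3B:
Repeated addition: build up to 3B.
2B: tangent at (38, 24): λ = (3·38² + 45)/(2·24) ≡ 6/1. 1⁻¹ ≡ 1 (mod 47) since 1·1 = 1 ≡ 1, so λ ≡ 6·1 ≡ 6.
  x = λ² - 38 - 38 = 36 - 76 ≡ 7; y = λ·(38 - 7) - 24 ≡ 21. → (7, 21)
3B: (7, 21) + (38, 24). λ = (24 - 21)/(38 - 7) ≡ 3/31 mod 47. 31⁻¹ ≡ 44 (mod 47), so λ ≡ 38.
  x = λ² - 7 - 38 = 1444 - 45 ≡ 36; y = λ·(7 - 36) - 21 ≡ 5. → (36, 5)
3B = (36, 5).
Finally 3A + 3B:
(35, 37) + (36, 5). λ = (5 - 37)/(36 - 35) ≡ 15/1 mod 47. 1⁻¹ ≡ 1 (mod 47), so λ ≡ 15.
  x = λ² - 35 - 36 = 225 - 71 ≡ 13; y = λ·(35 - 13) - 37 ≡ 11. → (13, 11)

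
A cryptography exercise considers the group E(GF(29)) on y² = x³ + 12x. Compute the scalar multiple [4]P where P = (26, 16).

(4, 5)

Double-and-add on 4 = (100)₂. Start with P = (26, 16) for the leading 1-bit.
double: tangent at (26, 16): λ = (3·26² + 12)/(2·16) ≡ 10/3. 3⁻¹ ≡ 10 (mod 29), so λ ≡ 10·10 ≡ 13.
  x = λ² - 26 - 26 = 169 - 52 ≡ 1; y = λ·(26 - 1) - 16 ≡ 19. → (1, 19)
double: tangent at (1, 19): λ = (3·1² + 12)/(2·19) ≡ 15/9. 9⁻¹ ≡ 13 (mod 29) since 9·13 = 117 ≡ 1, so λ ≡ 15·13 ≡ 21.
  x = λ² - 1 - 1 = 441 - 2 ≡ 4; y = λ·(1 - 4) - 19 ≡ 5. → (4, 5)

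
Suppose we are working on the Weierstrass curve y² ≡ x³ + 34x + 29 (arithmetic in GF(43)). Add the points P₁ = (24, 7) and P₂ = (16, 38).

(24, 7) + (16, 38). λ = (38 - 7)/(16 - 24) ≡ 31/35 mod 43. 35⁻¹ ≡ 16 (mod 43) since 35·16 = 560 ≡ 1, so λ ≡ 23.
  x = λ² - 24 - 16 = 529 - 40 ≡ 16; y = λ·(24 - 16) - 7 ≡ 5. → (16, 5)

(16, 5)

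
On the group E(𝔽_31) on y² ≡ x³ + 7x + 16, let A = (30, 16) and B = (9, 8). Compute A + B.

(30, 16) + (9, 8). λ = (8 - 16)/(9 - 30) ≡ 23/10 mod 31. 10⁻¹ ≡ 28 (mod 31), so λ ≡ 24.
  x = λ² - 30 - 9 = 576 - 39 ≡ 10; y = λ·(30 - 10) - 16 ≡ 30. → (10, 30)

(10, 30)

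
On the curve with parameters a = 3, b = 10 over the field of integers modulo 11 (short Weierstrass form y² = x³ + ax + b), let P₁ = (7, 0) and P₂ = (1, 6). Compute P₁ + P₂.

(7, 0) + (1, 6). λ = (6 - 0)/(1 - 7) ≡ 6/5 mod 11. 5⁻¹ ≡ 9 (mod 11), so λ ≡ 10.
  x = λ² - 7 - 1 = 100 - 8 ≡ 4; y = λ·(7 - 4) - 0 ≡ 8. → (4, 8)

(4, 8)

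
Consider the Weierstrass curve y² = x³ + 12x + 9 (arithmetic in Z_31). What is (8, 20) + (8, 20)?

tangent at (8, 20): λ = (3·8² + 12)/(2·20) ≡ 18/9. 9⁻¹ ≡ 7 (mod 31) since 9·7 = 63 ≡ 1, so λ ≡ 18·7 ≡ 2.
  x = λ² - 8 - 8 = 4 - 16 ≡ 19; y = λ·(8 - 19) - 20 ≡ 20. → (19, 20)

(19, 20)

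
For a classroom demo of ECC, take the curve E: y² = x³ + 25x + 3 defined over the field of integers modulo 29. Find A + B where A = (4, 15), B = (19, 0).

(4, 15) + (19, 0). λ = (0 - 15)/(19 - 4) ≡ 14/15 mod 29. 15⁻¹ ≡ 2 (mod 29) since 15·2 = 30 ≡ 1, so λ ≡ 28.
  x = λ² - 4 - 19 = 784 - 23 ≡ 7; y = λ·(4 - 7) - 15 ≡ 17. → (7, 17)

(7, 17)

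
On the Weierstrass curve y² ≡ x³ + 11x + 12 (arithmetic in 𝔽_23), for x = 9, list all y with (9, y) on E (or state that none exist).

x³ + 11x + 12 = 840 ≡ 12 (mod 23).
Square roots of 12 mod 23: 9 and 14 (since 9² = 81 ≡ 12).

9, 14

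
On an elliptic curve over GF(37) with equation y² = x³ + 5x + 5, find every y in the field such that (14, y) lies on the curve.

x³ + 5x + 5 = 2819 ≡ 7 (mod 37).
Square roots of 7 mod 37: 9 and 28 (since 9² = 81 ≡ 7).

9, 28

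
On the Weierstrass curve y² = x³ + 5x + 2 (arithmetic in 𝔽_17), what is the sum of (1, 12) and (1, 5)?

O

The two points share x = 1 and their y-coordinates satisfy 12 + 5 ≡ 0 (mod 17), so they are inverses. Their sum is 𝒪.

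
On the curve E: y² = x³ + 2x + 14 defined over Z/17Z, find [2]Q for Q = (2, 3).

tangent at (2, 3): λ = (3·2² + 2)/(2·3) ≡ 14/6. 6⁻¹ ≡ 3 (mod 17) since 6·3 = 18 ≡ 1, so λ ≡ 14·3 ≡ 8.
  x = λ² - 2 - 2 = 64 - 4 ≡ 9; y = λ·(2 - 9) - 3 ≡ 9. → (9, 9)

(9, 9)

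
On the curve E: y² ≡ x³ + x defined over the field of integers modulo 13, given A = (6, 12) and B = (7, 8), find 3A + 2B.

First 3A:
Repeated addition: build up to 3A.
2A: tangent at (6, 12): λ = (3·6² + 1)/(2·12) ≡ 5/11. 11⁻¹ ≡ 6 (mod 13) since 11·6 = 66 ≡ 1, so λ ≡ 5·6 ≡ 4.
  x = λ² - 6 - 6 = 16 - 12 ≡ 4; y = λ·(6 - 4) - 12 ≡ 9. → (4, 9)
3A: (4, 9) + (6, 12). λ = (12 - 9)/(6 - 4) ≡ 3/2 mod 13. 2⁻¹ ≡ 7 (mod 13) since 2·7 = 14 ≡ 1, so λ ≡ 8.
  x = λ² - 4 - 6 = 64 - 10 ≡ 2; y = λ·(4 - 2) - 9 ≡ 7. → (2, 7)
3A = (2, 7).
Next 2B:
Repeated addition: build up to 2B.
2B: tangent at (7, 8): λ = (3·7² + 1)/(2·8) ≡ 5/3. 3⁻¹ ≡ 9 (mod 13) since 3·9 = 27 ≡ 1, so λ ≡ 5·9 ≡ 6.
  x = λ² - 7 - 7 = 36 - 14 ≡ 9; y = λ·(7 - 9) - 8 ≡ 6. → (9, 6)
2B = (9, 6).
Finally 3A + 2B:
(2, 7) + (9, 6). λ = (6 - 7)/(9 - 2) ≡ 12/7 mod 13. 7⁻¹ ≡ 2 (mod 13), so λ ≡ 11.
  x = λ² - 2 - 9 = 121 - 11 ≡ 6; y = λ·(2 - 6) - 7 ≡ 1. → (6, 1)

(6, 1)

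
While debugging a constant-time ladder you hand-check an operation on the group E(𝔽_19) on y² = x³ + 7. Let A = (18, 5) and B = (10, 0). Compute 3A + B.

O

First 3A:
Repeated addition: build up to 3A.
2A: tangent at (18, 5): λ = (3·18² + 0)/(2·5) ≡ 3/10. 10⁻¹ ≡ 2 (mod 19) since 10·2 = 20 ≡ 1, so λ ≡ 3·2 ≡ 6.
  x = λ² - 18 - 18 = 36 - 36 ≡ 0; y = λ·(18 - 0) - 5 ≡ 8. → (0, 8)
3A: (0, 8) + (18, 5). λ = (5 - 8)/(18 - 0) ≡ 16/18 mod 19. 18⁻¹ ≡ 18 (mod 19), so λ ≡ 3.
  x = λ² - 0 - 18 = 9 - 18 ≡ 10; y = λ·(0 - 10) - 8 ≡ 0. → (10, 0)
3A = (10, 0).
Finally 3A + B:
(10, 0) + (10, 0): same x and y₁ ≡ -y₂, so the sum is O.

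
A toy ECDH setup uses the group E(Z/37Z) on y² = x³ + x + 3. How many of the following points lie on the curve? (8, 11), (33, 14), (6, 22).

(8, 11): 11² ≡ 10, rhs ≡ 5 → off.
(33, 14): 14² ≡ 11, rhs ≡ 9 → off.
(6, 22): 22² ≡ 3, rhs ≡ 3 → on.

1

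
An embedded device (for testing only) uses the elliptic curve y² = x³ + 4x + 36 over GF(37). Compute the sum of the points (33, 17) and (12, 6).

(1, 35)

(33, 17) + (12, 6). λ = (6 - 17)/(12 - 33) ≡ 26/16 mod 37. 16⁻¹ ≡ 7 (mod 37) since 16·7 = 112 ≡ 1, so λ ≡ 34.
  x = λ² - 33 - 12 = 1156 - 45 ≡ 1; y = λ·(33 - 1) - 17 ≡ 35. → (1, 35)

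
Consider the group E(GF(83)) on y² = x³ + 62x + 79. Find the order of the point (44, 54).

2P: tangent at (44, 54): λ = (3·44² + 62)/(2·54) ≡ 60/25. 25⁻¹ ≡ 10 (mod 83), so λ ≡ 60·10 ≡ 19.
  x = λ² - 44 - 44 = 361 - 88 ≡ 24; y = λ·(44 - 24) - 54 ≡ 77. → (24, 77)
3P: (24, 77) + (44, 54). λ = (54 - 77)/(44 - 24) ≡ 60/20 mod 83. 20⁻¹ ≡ 54 (mod 83) since 20·54 = 1080 ≡ 1, so λ ≡ 3.
  x = λ² - 24 - 44 = 9 - 68 ≡ 24; y = λ·(24 - 24) - 77 ≡ 6. → (24, 6)
4P: (24, 6) + (44, 54). λ = (54 - 6)/(44 - 24) ≡ 48/20 mod 83. 20⁻¹ ≡ 54 (mod 83) since 20·54 = 1080 ≡ 1, so λ ≡ 19.
  x = λ² - 24 - 44 = 361 - 68 ≡ 44; y = λ·(24 - 44) - 6 ≡ 29. → (44, 29)
5P: (44, 29) + (44, 54): same x and y₁ ≡ -y₂, so the sum is the point at infinity.
5P = the point at infinity, so the order is 5.

5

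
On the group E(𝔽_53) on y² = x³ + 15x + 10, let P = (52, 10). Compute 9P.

Repeated addition: build up to 9P.
2P: tangent at (52, 10): λ = (3·52² + 15)/(2·10) ≡ 18/20. 20⁻¹ ≡ 8 (mod 53), so λ ≡ 18·8 ≡ 38.
  x = λ² - 52 - 52 = 1444 - 104 ≡ 15; y = λ·(52 - 15) - 10 ≡ 18. → (15, 18)
3P: (15, 18) + (52, 10). λ = (10 - 18)/(52 - 15) ≡ 45/37 mod 53. 37⁻¹ ≡ 43 (mod 53) since 37·43 = 1591 ≡ 1, so λ ≡ 27.
  x = λ² - 15 - 52 = 729 - 67 ≡ 26; y = λ·(15 - 26) - 18 ≡ 3. → (26, 3)
4P: (26, 3) + (52, 10). λ = (10 - 3)/(52 - 26) ≡ 7/26 mod 53. 26⁻¹ ≡ 51 (mod 53) since 26·51 = 1326 ≡ 1, so λ ≡ 39.
  x = λ² - 26 - 52 = 1521 - 78 ≡ 12; y = λ·(26 - 12) - 3 ≡ 13. → (12, 13)
5P: (12, 13) + (52, 10). λ = (10 - 13)/(52 - 12) ≡ 50/40 mod 53. 40⁻¹ ≡ 4 (mod 53) since 40·4 = 160 ≡ 1, so λ ≡ 41.
  x = λ² - 12 - 52 = 1681 - 64 ≡ 27; y = λ·(12 - 27) - 13 ≡ 8. → (27, 8)
6P: (27, 8) + (52, 10). λ = (10 - 8)/(52 - 27) ≡ 2/25 mod 53. 25⁻¹ ≡ 17 (mod 53), so λ ≡ 34.
  x = λ² - 27 - 52 = 1156 - 79 ≡ 17; y = λ·(27 - 17) - 8 ≡ 14. → (17, 14)
7P: (17, 14) + (52, 10). λ = (10 - 14)/(52 - 17) ≡ 49/35 mod 53. 35⁻¹ ≡ 50 (mod 53) since 35·50 = 1750 ≡ 1, so λ ≡ 12.
  x = λ² - 17 - 52 = 144 - 69 ≡ 22; y = λ·(17 - 22) - 14 ≡ 32. → (22, 32)
8P: (22, 32) + (52, 10). λ = (10 - 32)/(52 - 22) ≡ 31/30 mod 53. 30⁻¹ ≡ 23 (mod 53) since 30·23 = 690 ≡ 1, so λ ≡ 24.
  x = λ² - 22 - 52 = 576 - 74 ≡ 25; y = λ·(22 - 25) - 32 ≡ 2. → (25, 2)
9P: (25, 2) + (52, 10). λ = (10 - 2)/(52 - 25) ≡ 8/27 mod 53. 27⁻¹ ≡ 2 (mod 53), so λ ≡ 16.
  x = λ² - 25 - 52 = 256 - 77 ≡ 20; y = λ·(25 - 20) - 2 ≡ 25. → (20, 25)

(20, 25)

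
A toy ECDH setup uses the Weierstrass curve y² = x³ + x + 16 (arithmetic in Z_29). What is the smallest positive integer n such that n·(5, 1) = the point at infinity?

2P: tangent at (5, 1): λ = (3·5² + 1)/(2·1) ≡ 18/2. 2⁻¹ ≡ 15 (mod 29) since 2·15 = 30 ≡ 1, so λ ≡ 18·15 ≡ 9.
  x = λ² - 5 - 5 = 81 - 10 ≡ 13; y = λ·(5 - 13) - 1 ≡ 14. → (13, 14)
3P: (13, 14) + (5, 1). λ = (1 - 14)/(5 - 13) ≡ 16/21 mod 29. 21⁻¹ ≡ 18 (mod 29), so λ ≡ 27.
  x = λ² - 13 - 5 = 729 - 18 ≡ 15; y = λ·(13 - 15) - 14 ≡ 19. → (15, 19)
4P: (15, 19) + (5, 1). λ = (1 - 19)/(5 - 15) ≡ 11/19 mod 29. 19⁻¹ ≡ 26 (mod 29), so λ ≡ 25.
  x = λ² - 15 - 5 = 625 - 20 ≡ 25; y = λ·(15 - 25) - 19 ≡ 21. → (25, 21)
5P: (25, 21) + (5, 1). λ = (1 - 21)/(5 - 25) ≡ 9/9 mod 29. 9⁻¹ ≡ 13 (mod 29) since 9·13 = 117 ≡ 1, so λ ≡ 1.
  x = λ² - 25 - 5 = 1 - 30 ≡ 0; y = λ·(25 - 0) - 21 ≡ 4. → (0, 4)
6P: (0, 4) + (5, 1). λ = (1 - 4)/(5 - 0) ≡ 26/5 mod 29. 5⁻¹ ≡ 6 (mod 29), so λ ≡ 11.
  x = λ² - 0 - 5 = 121 - 5 ≡ 0; y = λ·(0 - 0) - 4 ≡ 25. → (0, 25)
7P: (0, 25) + (5, 1). λ = (1 - 25)/(5 - 0) ≡ 5/5 mod 29. 5⁻¹ ≡ 6 (mod 29), so λ ≡ 1.
  x = λ² - 0 - 5 = 1 - 5 ≡ 25; y = λ·(0 - 25) - 25 ≡ 8. → (25, 8)
8P: (25, 8) + (5, 1). λ = (1 - 8)/(5 - 25) ≡ 22/9 mod 29. 9⁻¹ ≡ 13 (mod 29) since 9·13 = 117 ≡ 1, so λ ≡ 25.
  x = λ² - 25 - 5 = 625 - 30 ≡ 15; y = λ·(25 - 15) - 8 ≡ 10. → (15, 10)
9P: (15, 10) + (5, 1). λ = (1 - 10)/(5 - 15) ≡ 20/19 mod 29. 19⁻¹ ≡ 26 (mod 29), so λ ≡ 27.
  x = λ² - 15 - 5 = 729 - 20 ≡ 13; y = λ·(15 - 13) - 10 ≡ 15. → (13, 15)
10P: (13, 15) + (5, 1). λ = (1 - 15)/(5 - 13) ≡ 15/21 mod 29. 21⁻¹ ≡ 18 (mod 29) since 21·18 = 378 ≡ 1, so λ ≡ 9.
  x = λ² - 13 - 5 = 81 - 18 ≡ 5; y = λ·(13 - 5) - 15 ≡ 28. → (5, 28)
11P: (5, 28) + (5, 1): same x and y₁ ≡ -y₂, so the sum is the point at infinity.
11P = the point at infinity, so the order is 11.

11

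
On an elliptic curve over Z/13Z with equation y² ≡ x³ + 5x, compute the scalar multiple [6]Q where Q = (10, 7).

Repeated addition: build up to 6Q.
2Q: tangent at (10, 7): λ = (3·10² + 5)/(2·7) ≡ 6/1. 1⁻¹ ≡ 1 (mod 13) since 1·1 = 1 ≡ 1, so λ ≡ 6·1 ≡ 6.
  x = λ² - 10 - 10 = 36 - 20 ≡ 3; y = λ·(10 - 3) - 7 ≡ 9. → (3, 9)
3Q: (3, 9) + (10, 7). λ = (7 - 9)/(10 - 3) ≡ 11/7 mod 13. 7⁻¹ ≡ 2 (mod 13), so λ ≡ 9.
  x = λ² - 3 - 10 = 81 - 13 ≡ 3; y = λ·(3 - 3) - 9 ≡ 4. → (3, 4)
4Q: (3, 4) + (10, 7). λ = (7 - 4)/(10 - 3) ≡ 3/7 mod 13. 7⁻¹ ≡ 2 (mod 13) since 7·2 = 14 ≡ 1, so λ ≡ 6.
  x = λ² - 3 - 10 = 36 - 13 ≡ 10; y = λ·(3 - 10) - 4 ≡ 6. → (10, 6)
5Q: (10, 6) + (10, 7): same x and y₁ ≡ -y₂, so the sum is 𝒪.
6Q: 𝒪 + (10, 7) = (10, 7) (identity).

(10, 7)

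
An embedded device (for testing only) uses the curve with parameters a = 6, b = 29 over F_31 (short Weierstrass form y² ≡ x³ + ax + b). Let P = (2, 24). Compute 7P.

(24, 4)

Double-and-add on 7 = (111)₂. Start with P = (2, 24) for the leading 1-bit.
double: tangent at (2, 24): λ = (3·2² + 6)/(2·24) ≡ 18/17. 17⁻¹ ≡ 11 (mod 31), so λ ≡ 18·11 ≡ 12.
  x = λ² - 2 - 2 = 144 - 4 ≡ 16; y = λ·(2 - 16) - 24 ≡ 25. → (16, 25)
add P: (16, 25) + (2, 24). λ = (24 - 25)/(2 - 16) ≡ 30/17 mod 31. 17⁻¹ ≡ 11 (mod 31) since 17·11 = 187 ≡ 1, so λ ≡ 20.
  x = λ² - 16 - 2 = 400 - 18 ≡ 10; y = λ·(16 - 10) - 25 ≡ 2. → (10, 2)
double: tangent at (10, 2): λ = (3·10² + 6)/(2·2) ≡ 27/4. 4⁻¹ ≡ 8 (mod 31), so λ ≡ 27·8 ≡ 30.
  x = λ² - 10 - 10 = 900 - 20 ≡ 12; y = λ·(10 - 12) - 2 ≡ 0. → (12, 0)
add P: (12, 0) + (2, 24). λ = (24 - 0)/(2 - 12) ≡ 24/21 mod 31. 21⁻¹ ≡ 3 (mod 31) since 21·3 = 63 ≡ 1, so λ ≡ 10.
  x = λ² - 12 - 2 = 100 - 14 ≡ 24; y = λ·(12 - 24) - 0 ≡ 4. → (24, 4)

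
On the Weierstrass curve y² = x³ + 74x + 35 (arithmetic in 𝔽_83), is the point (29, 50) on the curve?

yes

y² = 50² ≡ 10; x³ + 74x + 35 = 26570 ≡ 10 (mod 83). 10 = 10.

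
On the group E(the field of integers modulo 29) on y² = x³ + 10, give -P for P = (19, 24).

-(19, 24) = (19, -24 mod 29) = (19, 5).

(19, 5)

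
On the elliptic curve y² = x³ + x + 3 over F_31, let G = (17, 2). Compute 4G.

(24, 5)

Double-and-add on 4 = (100)₂. Start with G = (17, 2) for the leading 1-bit.
double: tangent at (17, 2): λ = (3·17² + 1)/(2·2) ≡ 0/4. 4⁻¹ ≡ 8 (mod 31), so λ ≡ 0·8 ≡ 0.
  x = λ² - 17 - 17 = 0 - 34 ≡ 28; y = λ·(17 - 28) - 2 ≡ 29. → (28, 29)
double: tangent at (28, 29): λ = (3·28² + 1)/(2·29) ≡ 28/27. 27⁻¹ ≡ 23 (mod 31), so λ ≡ 28·23 ≡ 24.
  x = λ² - 28 - 28 = 576 - 56 ≡ 24; y = λ·(28 - 24) - 29 ≡ 5. → (24, 5)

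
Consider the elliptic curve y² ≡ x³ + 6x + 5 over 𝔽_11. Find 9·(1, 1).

Write P = (1, 1).
Repeated addition: build up to 9P.
2P: tangent at (1, 1): λ = (3·1² + 6)/(2·1) ≡ 9/2. 2⁻¹ ≡ 6 (mod 11) since 2·6 = 12 ≡ 1, so λ ≡ 9·6 ≡ 10.
  x = λ² - 1 - 1 = 100 - 2 ≡ 10; y = λ·(1 - 10) - 1 ≡ 8. → (10, 8)
3P: (10, 8) + (1, 1). λ = (1 - 8)/(1 - 10) ≡ 4/2 mod 11. 2⁻¹ ≡ 6 (mod 11) since 2·6 = 12 ≡ 1, so λ ≡ 2.
  x = λ² - 10 - 1 = 4 - 11 ≡ 4; y = λ·(10 - 4) - 8 ≡ 4. → (4, 4)
4P: (4, 4) + (1, 1). λ = (1 - 4)/(1 - 4) ≡ 8/8 mod 11. 8⁻¹ ≡ 7 (mod 11) since 8·7 = 56 ≡ 1, so λ ≡ 1.
  x = λ² - 4 - 1 = 1 - 5 ≡ 7; y = λ·(4 - 7) - 4 ≡ 4. → (7, 4)
5P: (7, 4) + (1, 1). λ = (1 - 4)/(1 - 7) ≡ 8/5 mod 11. 5⁻¹ ≡ 9 (mod 11), so λ ≡ 6.
  x = λ² - 7 - 1 = 36 - 8 ≡ 6; y = λ·(7 - 6) - 4 ≡ 2. → (6, 2)
6P: (6, 2) + (1, 1). λ = (1 - 2)/(1 - 6) ≡ 10/6 mod 11. 6⁻¹ ≡ 2 (mod 11) since 6·2 = 12 ≡ 1, so λ ≡ 9.
  x = λ² - 6 - 1 = 81 - 7 ≡ 8; y = λ·(6 - 8) - 2 ≡ 2. → (8, 2)
7P: (8, 2) + (1, 1). λ = (1 - 2)/(1 - 8) ≡ 10/4 mod 11. 4⁻¹ ≡ 3 (mod 11) since 4·3 = 12 ≡ 1, so λ ≡ 8.
  x = λ² - 8 - 1 = 64 - 9 ≡ 0; y = λ·(8 - 0) - 2 ≡ 7. → (0, 7)
8P: (0, 7) + (1, 1). λ = (1 - 7)/(1 - 0) ≡ 5/1 mod 11. 1⁻¹ ≡ 1 (mod 11), so λ ≡ 5.
  x = λ² - 0 - 1 = 25 - 1 ≡ 2; y = λ·(0 - 2) - 7 ≡ 5. → (2, 5)
9P: (2, 5) + (1, 1). λ = (1 - 5)/(1 - 2) ≡ 7/10 mod 11. 10⁻¹ ≡ 10 (mod 11) since 10·10 = 100 ≡ 1, so λ ≡ 4.
  x = λ² - 2 - 1 = 16 - 3 ≡ 2; y = λ·(2 - 2) - 5 ≡ 6. → (2, 6)

(2, 6)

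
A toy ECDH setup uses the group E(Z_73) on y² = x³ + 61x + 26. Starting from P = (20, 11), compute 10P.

Repeated addition: build up to 10P.
2P: tangent at (20, 11): λ = (3·20² + 61)/(2·11) ≡ 20/22. 22⁻¹ ≡ 10 (mod 73), so λ ≡ 20·10 ≡ 54.
  x = λ² - 20 - 20 = 2916 - 40 ≡ 29; y = λ·(20 - 29) - 11 ≡ 14. → (29, 14)
3P: (29, 14) + (20, 11). λ = (11 - 14)/(20 - 29) ≡ 70/64 mod 73. 64⁻¹ ≡ 8 (mod 73) since 64·8 = 512 ≡ 1, so λ ≡ 49.
  x = λ² - 29 - 20 = 2401 - 49 ≡ 16; y = λ·(29 - 16) - 14 ≡ 39. → (16, 39)
4P: (16, 39) + (20, 11). λ = (11 - 39)/(20 - 16) ≡ 45/4 mod 73. 4⁻¹ ≡ 55 (mod 73), so λ ≡ 66.
  x = λ² - 16 - 20 = 4356 - 36 ≡ 13; y = λ·(16 - 13) - 39 ≡ 13. → (13, 13)
5P: (13, 13) + (20, 11). λ = (11 - 13)/(20 - 13) ≡ 71/7 mod 73. 7⁻¹ ≡ 21 (mod 73) since 7·21 = 147 ≡ 1, so λ ≡ 31.
  x = λ² - 13 - 20 = 961 - 33 ≡ 52; y = λ·(13 - 52) - 13 ≡ 19. → (52, 19)
6P: (52, 19) + (20, 11). λ = (11 - 19)/(20 - 52) ≡ 65/41 mod 73. 41⁻¹ ≡ 57 (mod 73) since 41·57 = 2337 ≡ 1, so λ ≡ 55.
  x = λ² - 52 - 20 = 3025 - 72 ≡ 33; y = λ·(52 - 33) - 19 ≡ 4. → (33, 4)
7P: (33, 4) + (20, 11). λ = (11 - 4)/(20 - 33) ≡ 7/60 mod 73. 60⁻¹ ≡ 28 (mod 73) since 60·28 = 1680 ≡ 1, so λ ≡ 50.
  x = λ² - 33 - 20 = 2500 - 53 ≡ 38; y = λ·(33 - 38) - 4 ≡ 38. → (38, 38)
8P: (38, 38) + (20, 11). λ = (11 - 38)/(20 - 38) ≡ 46/55 mod 73. 55⁻¹ ≡ 4 (mod 73) since 55·4 = 220 ≡ 1, so λ ≡ 38.
  x = λ² - 38 - 20 = 1444 - 58 ≡ 72; y = λ·(38 - 72) - 38 ≡ 57. → (72, 57)
9P: (72, 57) + (20, 11). λ = (11 - 57)/(20 - 72) ≡ 27/21 mod 73. 21⁻¹ ≡ 7 (mod 73), so λ ≡ 43.
  x = λ² - 72 - 20 = 1849 - 92 ≡ 5; y = λ·(72 - 5) - 57 ≡ 50. → (5, 50)
10P: (5, 50) + (20, 11). λ = (11 - 50)/(20 - 5) ≡ 34/15 mod 73. 15⁻¹ ≡ 39 (mod 73), so λ ≡ 12.
  x = λ² - 5 - 20 = 144 - 25 ≡ 46; y = λ·(5 - 46) - 50 ≡ 42. → (46, 42)

(46, 42)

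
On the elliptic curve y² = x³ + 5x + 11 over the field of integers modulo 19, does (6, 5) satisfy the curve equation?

y² = 5² ≡ 6; x³ + 5x + 11 = 257 ≡ 10 (mod 19). 6 ≠ 10.

no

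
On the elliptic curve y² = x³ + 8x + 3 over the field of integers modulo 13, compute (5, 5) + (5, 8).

The two points share x = 5 and their y-coordinates satisfy 5 + 8 ≡ 0 (mod 13), so they are inverses. Their sum is the point at infinity.

O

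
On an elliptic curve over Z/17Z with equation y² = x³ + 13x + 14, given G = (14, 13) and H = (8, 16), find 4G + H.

(8, 1)

First 4G:
Repeated addition: build up to 4G.
2G: tangent at (14, 13): λ = (3·14² + 13)/(2·13) ≡ 6/9. 9⁻¹ ≡ 2 (mod 17), so λ ≡ 6·2 ≡ 12.
  x = λ² - 14 - 14 = 144 - 28 ≡ 14; y = λ·(14 - 14) - 13 ≡ 4. → (14, 4)
3G: (14, 4) + (14, 13): same x and y₁ ≡ -y₂, so the sum is ∞.
4G: ∞ + (14, 13) = (14, 13) (identity).
4G = (14, 13).
Finally 4G + H:
(14, 13) + (8, 16). λ = (16 - 13)/(8 - 14) ≡ 3/11 mod 17. 11⁻¹ ≡ 14 (mod 17), so λ ≡ 8.
  x = λ² - 14 - 8 = 64 - 22 ≡ 8; y = λ·(14 - 8) - 13 ≡ 1. → (8, 1)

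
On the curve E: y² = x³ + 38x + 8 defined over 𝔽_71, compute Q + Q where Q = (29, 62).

(58, 21)

tangent at (29, 62): λ = (3·29² + 38)/(2·62) ≡ 5/53. 53⁻¹ ≡ 67 (mod 71) since 53·67 = 3551 ≡ 1, so λ ≡ 5·67 ≡ 51.
  x = λ² - 29 - 29 = 2601 - 58 ≡ 58; y = λ·(29 - 58) - 62 ≡ 21. → (58, 21)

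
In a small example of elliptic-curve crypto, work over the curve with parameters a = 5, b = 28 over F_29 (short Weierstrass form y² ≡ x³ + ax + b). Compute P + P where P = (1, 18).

tangent at (1, 18): λ = (3·1² + 5)/(2·18) ≡ 8/7. 7⁻¹ ≡ 25 (mod 29) since 7·25 = 175 ≡ 1, so λ ≡ 8·25 ≡ 26.
  x = λ² - 1 - 1 = 676 - 2 ≡ 7; y = λ·(1 - 7) - 18 ≡ 0. → (7, 0)

(7, 0)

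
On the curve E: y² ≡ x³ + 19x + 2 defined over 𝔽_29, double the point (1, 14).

(18, 12)

tangent at (1, 14): λ = (3·1² + 19)/(2·14) ≡ 22/28. 28⁻¹ ≡ 28 (mod 29), so λ ≡ 22·28 ≡ 7.
  x = λ² - 1 - 1 = 49 - 2 ≡ 18; y = λ·(1 - 18) - 14 ≡ 12. → (18, 12)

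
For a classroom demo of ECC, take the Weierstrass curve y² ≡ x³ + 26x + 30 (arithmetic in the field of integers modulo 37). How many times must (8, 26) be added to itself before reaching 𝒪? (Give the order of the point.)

2P: tangent at (8, 26): λ = (3·8² + 26)/(2·26) ≡ 33/15. 15⁻¹ ≡ 5 (mod 37), so λ ≡ 33·5 ≡ 17.
  x = λ² - 8 - 8 = 289 - 16 ≡ 14; y = λ·(8 - 14) - 26 ≡ 20. → (14, 20)
3P: (14, 20) + (8, 26). λ = (26 - 20)/(8 - 14) ≡ 6/31 mod 37. 31⁻¹ ≡ 6 (mod 37), so λ ≡ 36.
  x = λ² - 14 - 8 = 1296 - 22 ≡ 16; y = λ·(14 - 16) - 20 ≡ 19. → (16, 19)
4P: (16, 19) + (8, 26). λ = (26 - 19)/(8 - 16) ≡ 7/29 mod 37. 29⁻¹ ≡ 23 (mod 37), so λ ≡ 13.
  x = λ² - 16 - 8 = 169 - 24 ≡ 34; y = λ·(16 - 34) - 19 ≡ 6. → (34, 6)
5P: (34, 6) + (8, 26). λ = (26 - 6)/(8 - 34) ≡ 20/11 mod 37. 11⁻¹ ≡ 27 (mod 37) since 11·27 = 297 ≡ 1, so λ ≡ 22.
  x = λ² - 34 - 8 = 484 - 42 ≡ 35; y = λ·(34 - 35) - 6 ≡ 9. → (35, 9)
6P: (35, 9) + (8, 26). λ = (26 - 9)/(8 - 35) ≡ 17/10 mod 37. 10⁻¹ ≡ 26 (mod 37) since 10·26 = 260 ≡ 1, so λ ≡ 35.
  x = λ² - 35 - 8 = 1225 - 43 ≡ 35; y = λ·(35 - 35) - 9 ≡ 28. → (35, 28)
7P: (35, 28) + (8, 26). λ = (26 - 28)/(8 - 35) ≡ 35/10 mod 37. 10⁻¹ ≡ 26 (mod 37) since 10·26 = 260 ≡ 1, so λ ≡ 22.
  x = λ² - 35 - 8 = 484 - 43 ≡ 34; y = λ·(35 - 34) - 28 ≡ 31. → (34, 31)
8P: (34, 31) + (8, 26). λ = (26 - 31)/(8 - 34) ≡ 32/11 mod 37. 11⁻¹ ≡ 27 (mod 37), so λ ≡ 13.
  x = λ² - 34 - 8 = 169 - 42 ≡ 16; y = λ·(34 - 16) - 31 ≡ 18. → (16, 18)
9P: (16, 18) + (8, 26). λ = (26 - 18)/(8 - 16) ≡ 8/29 mod 37. 29⁻¹ ≡ 23 (mod 37) since 29·23 = 667 ≡ 1, so λ ≡ 36.
  x = λ² - 16 - 8 = 1296 - 24 ≡ 14; y = λ·(16 - 14) - 18 ≡ 17. → (14, 17)
10P: (14, 17) + (8, 26). λ = (26 - 17)/(8 - 14) ≡ 9/31 mod 37. 31⁻¹ ≡ 6 (mod 37) since 31·6 = 186 ≡ 1, so λ ≡ 17.
  x = λ² - 14 - 8 = 289 - 22 ≡ 8; y = λ·(14 - 8) - 17 ≡ 11. → (8, 11)
11P: (8, 11) + (8, 26): same x and y₁ ≡ -y₂, so the sum is 𝒪.
11P = 𝒪, so the order is 11.

11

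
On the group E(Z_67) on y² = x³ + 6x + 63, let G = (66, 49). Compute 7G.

(46, 18)

Repeated addition: build up to 7G.
2G: tangent at (66, 49): λ = (3·66² + 6)/(2·49) ≡ 9/31. 31⁻¹ ≡ 13 (mod 67), so λ ≡ 9·13 ≡ 50.
  x = λ² - 66 - 66 = 2500 - 132 ≡ 23; y = λ·(66 - 23) - 49 ≡ 24. → (23, 24)
3G: (23, 24) + (66, 49). λ = (49 - 24)/(66 - 23) ≡ 25/43 mod 67. 43⁻¹ ≡ 53 (mod 67) since 43·53 = 2279 ≡ 1, so λ ≡ 52.
  x = λ² - 23 - 66 = 2704 - 89 ≡ 2; y = λ·(23 - 2) - 24 ≡ 63. → (2, 63)
4G: (2, 63) + (66, 49). λ = (49 - 63)/(66 - 2) ≡ 53/64 mod 67. 64⁻¹ ≡ 22 (mod 67) since 64·22 = 1408 ≡ 1, so λ ≡ 27.
  x = λ² - 2 - 66 = 729 - 68 ≡ 58; y = λ·(2 - 58) - 63 ≡ 33. → (58, 33)
5G: (58, 33) + (66, 49). λ = (49 - 33)/(66 - 58) ≡ 16/8 mod 67. 8⁻¹ ≡ 42 (mod 67), so λ ≡ 2.
  x = λ² - 58 - 66 = 4 - 124 ≡ 14; y = λ·(58 - 14) - 33 ≡ 55. → (14, 55)
6G: (14, 55) + (66, 49). λ = (49 - 55)/(66 - 14) ≡ 61/52 mod 67. 52⁻¹ ≡ 58 (mod 67) since 52·58 = 3016 ≡ 1, so λ ≡ 54.
  x = λ² - 14 - 66 = 2916 - 80 ≡ 22; y = λ·(14 - 22) - 55 ≡ 49. → (22, 49)
7G: (22, 49) + (66, 49). λ = (49 - 49)/(66 - 22) ≡ 0/44 mod 67. 44⁻¹ ≡ 32 (mod 67), so λ ≡ 0.
  x = λ² - 22 - 66 = 0 - 88 ≡ 46; y = λ·(22 - 46) - 49 ≡ 18. → (46, 18)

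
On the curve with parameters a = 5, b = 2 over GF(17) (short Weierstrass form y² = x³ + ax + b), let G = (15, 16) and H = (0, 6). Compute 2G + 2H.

(16, 9)

First 2G:
Repeated addition: build up to 2G.
2G: tangent at (15, 16): λ = (3·15² + 5)/(2·16) ≡ 0/15. 15⁻¹ ≡ 8 (mod 17) since 15·8 = 120 ≡ 1, so λ ≡ 0·8 ≡ 0.
  x = λ² - 15 - 15 = 0 - 30 ≡ 4; y = λ·(15 - 4) - 16 ≡ 1. → (4, 1)
2G = (4, 1).
Next 2H:
Repeated addition: build up to 2H.
2H: tangent at (0, 6): λ = (3·0² + 5)/(2·6) ≡ 5/12. 12⁻¹ ≡ 10 (mod 17) since 12·10 = 120 ≡ 1, so λ ≡ 5·10 ≡ 16.
  x = λ² - 0 - 0 = 256 - 0 ≡ 1; y = λ·(0 - 1) - 6 ≡ 12. → (1, 12)
2H = (1, 12).
Finally 2G + 2H:
(4, 1) + (1, 12). λ = (12 - 1)/(1 - 4) ≡ 11/14 mod 17. 14⁻¹ ≡ 11 (mod 17), so λ ≡ 2.
  x = λ² - 4 - 1 = 4 - 5 ≡ 16; y = λ·(4 - 16) - 1 ≡ 9. → (16, 9)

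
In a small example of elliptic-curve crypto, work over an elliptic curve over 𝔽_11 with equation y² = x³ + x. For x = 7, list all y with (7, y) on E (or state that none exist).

x³ + 1x + 0 = 350 ≡ 9 (mod 11).
Square roots of 9 mod 11: 3 and 8 (since 3² = 9 ≡ 9).

3, 8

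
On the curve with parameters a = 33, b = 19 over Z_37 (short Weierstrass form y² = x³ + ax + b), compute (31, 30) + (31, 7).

The two points share x = 31 and their y-coordinates satisfy 30 + 7 ≡ 0 (mod 37), so they are inverses. Their sum is ∞.

O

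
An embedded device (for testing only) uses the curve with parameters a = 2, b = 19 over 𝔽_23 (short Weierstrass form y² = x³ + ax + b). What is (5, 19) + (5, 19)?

(14, 13)

tangent at (5, 19): λ = (3·5² + 2)/(2·19) ≡ 8/15. 15⁻¹ ≡ 20 (mod 23), so λ ≡ 8·20 ≡ 22.
  x = λ² - 5 - 5 = 484 - 10 ≡ 14; y = λ·(5 - 14) - 19 ≡ 13. → (14, 13)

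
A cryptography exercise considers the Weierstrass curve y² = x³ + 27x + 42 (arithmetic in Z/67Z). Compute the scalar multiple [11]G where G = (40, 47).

Double-and-add on 11 = (1011)₂. Start with G = (40, 47) for the leading 1-bit.
double: tangent at (40, 47): λ = (3·40² + 27)/(2·47) ≡ 3/27. 27⁻¹ ≡ 5 (mod 67), so λ ≡ 3·5 ≡ 15.
  x = λ² - 40 - 40 = 225 - 80 ≡ 11; y = λ·(40 - 11) - 47 ≡ 53. → (11, 53)
double: tangent at (11, 53): λ = (3·11² + 27)/(2·53) ≡ 55/39. 39⁻¹ ≡ 55 (mod 67) since 39·55 = 2145 ≡ 1, so λ ≡ 55·55 ≡ 10.
  x = λ² - 11 - 11 = 100 - 22 ≡ 11; y = λ·(11 - 11) - 53 ≡ 14. → (11, 14)
add G: (11, 14) + (40, 47). λ = (47 - 14)/(40 - 11) ≡ 33/29 mod 67. 29⁻¹ ≡ 37 (mod 67), so λ ≡ 15.
  x = λ² - 11 - 40 = 225 - 51 ≡ 40; y = λ·(11 - 40) - 14 ≡ 20. → (40, 20)
double: tangent at (40, 20): λ = (3·40² + 27)/(2·20) ≡ 3/40. 40⁻¹ ≡ 62 (mod 67), so λ ≡ 3·62 ≡ 52.
  x = λ² - 40 - 40 = 2704 - 80 ≡ 11; y = λ·(40 - 11) - 20 ≡ 14. → (11, 14)
add G: (11, 14) + (40, 47). λ = (47 - 14)/(40 - 11) ≡ 33/29 mod 67. 29⁻¹ ≡ 37 (mod 67) since 29·37 = 1073 ≡ 1, so λ ≡ 15.
  x = λ² - 11 - 40 = 225 - 51 ≡ 40; y = λ·(11 - 40) - 14 ≡ 20. → (40, 20)

(40, 20)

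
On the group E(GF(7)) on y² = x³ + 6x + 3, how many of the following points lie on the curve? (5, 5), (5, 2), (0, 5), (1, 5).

(5, 5): 5² ≡ 4, rhs ≡ 4 → on.
(5, 2): 2² ≡ 4, rhs ≡ 4 → on.
(0, 5): 5² ≡ 4, rhs ≡ 3 → off.
(1, 5): 5² ≡ 4, rhs ≡ 3 → off.

2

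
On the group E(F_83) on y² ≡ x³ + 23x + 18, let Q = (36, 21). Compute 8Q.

(28, 72)

Repeated addition: build up to 8Q.
2Q: tangent at (36, 21): λ = (3·36² + 23)/(2·21) ≡ 10/42. 42⁻¹ ≡ 2 (mod 83) since 42·2 = 84 ≡ 1, so λ ≡ 10·2 ≡ 20.
  x = λ² - 36 - 36 = 400 - 72 ≡ 79; y = λ·(36 - 79) - 21 ≡ 32. → (79, 32)
3Q: (79, 32) + (36, 21). λ = (21 - 32)/(36 - 79) ≡ 72/40 mod 83. 40⁻¹ ≡ 27 (mod 83), so λ ≡ 35.
  x = λ² - 79 - 36 = 1225 - 115 ≡ 31; y = λ·(79 - 31) - 32 ≡ 71. → (31, 71)
4Q: (31, 71) + (36, 21). λ = (21 - 71)/(36 - 31) ≡ 33/5 mod 83. 5⁻¹ ≡ 50 (mod 83), so λ ≡ 73.
  x = λ² - 31 - 36 = 5329 - 67 ≡ 33; y = λ·(31 - 33) - 71 ≡ 32. → (33, 32)
5Q: (33, 32) + (36, 21). λ = (21 - 32)/(36 - 33) ≡ 72/3 mod 83. 3⁻¹ ≡ 28 (mod 83), so λ ≡ 24.
  x = λ² - 33 - 36 = 576 - 69 ≡ 9; y = λ·(33 - 9) - 32 ≡ 46. → (9, 46)
6Q: (9, 46) + (36, 21). λ = (21 - 46)/(36 - 9) ≡ 58/27 mod 83. 27⁻¹ ≡ 40 (mod 83), so λ ≡ 79.
  x = λ² - 9 - 36 = 6241 - 45 ≡ 54; y = λ·(9 - 54) - 46 ≡ 51. → (54, 51)
7Q: (54, 51) + (36, 21). λ = (21 - 51)/(36 - 54) ≡ 53/65 mod 83. 65⁻¹ ≡ 23 (mod 83), so λ ≡ 57.
  x = λ² - 54 - 36 = 3249 - 90 ≡ 5; y = λ·(54 - 5) - 51 ≡ 3. → (5, 3)
8Q: (5, 3) + (36, 21). λ = (21 - 3)/(36 - 5) ≡ 18/31 mod 83. 31⁻¹ ≡ 75 (mod 83), so λ ≡ 22.
  x = λ² - 5 - 36 = 484 - 41 ≡ 28; y = λ·(5 - 28) - 3 ≡ 72. → (28, 72)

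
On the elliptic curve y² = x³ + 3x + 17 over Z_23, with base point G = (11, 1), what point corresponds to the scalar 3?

Repeated addition: build up to 3G.
2G: tangent at (11, 1): λ = (3·11² + 3)/(2·1) ≡ 21/2. 2⁻¹ ≡ 12 (mod 23) since 2·12 = 24 ≡ 1, so λ ≡ 21·12 ≡ 22.
  x = λ² - 11 - 11 = 484 - 22 ≡ 2; y = λ·(11 - 2) - 1 ≡ 13. → (2, 13)
3G: (2, 13) + (11, 1). λ = (1 - 13)/(11 - 2) ≡ 11/9 mod 23. 9⁻¹ ≡ 18 (mod 23) since 9·18 = 162 ≡ 1, so λ ≡ 14.
  x = λ² - 2 - 11 = 196 - 13 ≡ 22; y = λ·(2 - 22) - 13 ≡ 6. → (22, 6)

(22, 6)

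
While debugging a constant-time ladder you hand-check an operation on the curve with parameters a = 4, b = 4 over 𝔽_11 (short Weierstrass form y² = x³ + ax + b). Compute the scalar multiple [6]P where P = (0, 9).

Repeated addition: build up to 6P.
2P: tangent at (0, 9): λ = (3·0² + 4)/(2·9) ≡ 4/7. 7⁻¹ ≡ 8 (mod 11), so λ ≡ 4·8 ≡ 10.
  x = λ² - 0 - 0 = 100 - 0 ≡ 1; y = λ·(0 - 1) - 9 ≡ 3. → (1, 3)
3P: (1, 3) + (0, 9). λ = (9 - 3)/(0 - 1) ≡ 6/10 mod 11. 10⁻¹ ≡ 10 (mod 11) since 10·10 = 100 ≡ 1, so λ ≡ 5.
  x = λ² - 1 - 0 = 25 - 1 ≡ 2; y = λ·(1 - 2) - 3 ≡ 3. → (2, 3)
4P: (2, 3) + (0, 9). λ = (9 - 3)/(0 - 2) ≡ 6/9 mod 11. 9⁻¹ ≡ 5 (mod 11), so λ ≡ 8.
  x = λ² - 2 - 0 = 64 - 2 ≡ 7; y = λ·(2 - 7) - 3 ≡ 1. → (7, 1)
5P: (7, 1) + (0, 9). λ = (9 - 1)/(0 - 7) ≡ 8/4 mod 11. 4⁻¹ ≡ 3 (mod 11) since 4·3 = 12 ≡ 1, so λ ≡ 2.
  x = λ² - 7 - 0 = 4 - 7 ≡ 8; y = λ·(7 - 8) - 1 ≡ 8. → (8, 8)
6P: (8, 8) + (0, 9). λ = (9 - 8)/(0 - 8) ≡ 1/3 mod 11. 3⁻¹ ≡ 4 (mod 11) since 3·4 = 12 ≡ 1, so λ ≡ 4.
  x = λ² - 8 - 0 = 16 - 8 ≡ 8; y = λ·(8 - 8) - 8 ≡ 3. → (8, 3)

(8, 3)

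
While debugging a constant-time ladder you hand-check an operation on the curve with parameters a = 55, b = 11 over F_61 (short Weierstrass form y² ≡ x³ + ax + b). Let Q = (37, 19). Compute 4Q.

(29, 58)

Repeated addition: build up to 4Q.
2Q: tangent at (37, 19): λ = (3·37² + 55)/(2·19) ≡ 14/38. 38⁻¹ ≡ 53 (mod 61) since 38·53 = 2014 ≡ 1, so λ ≡ 14·53 ≡ 10.
  x = λ² - 37 - 37 = 100 - 74 ≡ 26; y = λ·(37 - 26) - 19 ≡ 30. → (26, 30)
3Q: (26, 30) + (37, 19). λ = (19 - 30)/(37 - 26) ≡ 50/11 mod 61. 11⁻¹ ≡ 50 (mod 61), so λ ≡ 60.
  x = λ² - 26 - 37 = 3600 - 63 ≡ 60; y = λ·(26 - 60) - 30 ≡ 4. → (60, 4)
4Q: (60, 4) + (37, 19). λ = (19 - 4)/(37 - 60) ≡ 15/38 mod 61. 38⁻¹ ≡ 53 (mod 61), so λ ≡ 2.
  x = λ² - 60 - 37 = 4 - 97 ≡ 29; y = λ·(60 - 29) - 4 ≡ 58. → (29, 58)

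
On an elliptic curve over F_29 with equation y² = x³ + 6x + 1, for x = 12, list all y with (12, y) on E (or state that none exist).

x³ + 6x + 1 = 1801 ≡ 3 (mod 29).
3 is a non-residue mod 29; no y exists.

none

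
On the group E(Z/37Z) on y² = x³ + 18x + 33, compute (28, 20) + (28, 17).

O

The two points share x = 28 and their y-coordinates satisfy 20 + 17 ≡ 0 (mod 37), so they are inverses. Their sum is O.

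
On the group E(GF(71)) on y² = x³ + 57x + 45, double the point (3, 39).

(67, 45)

tangent at (3, 39): λ = (3·3² + 57)/(2·39) ≡ 13/7. 7⁻¹ ≡ 61 (mod 71), so λ ≡ 13·61 ≡ 12.
  x = λ² - 3 - 3 = 144 - 6 ≡ 67; y = λ·(3 - 67) - 39 ≡ 45. → (67, 45)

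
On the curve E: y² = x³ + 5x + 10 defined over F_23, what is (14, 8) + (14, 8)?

(11, 4)

tangent at (14, 8): λ = (3·14² + 5)/(2·8) ≡ 18/16. 16⁻¹ ≡ 13 (mod 23), so λ ≡ 18·13 ≡ 4.
  x = λ² - 14 - 14 = 16 - 28 ≡ 11; y = λ·(14 - 11) - 8 ≡ 4. → (11, 4)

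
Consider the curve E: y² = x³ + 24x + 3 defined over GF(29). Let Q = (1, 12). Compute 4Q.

(28, 23)

Repeated addition: build up to 4Q.
2Q: tangent at (1, 12): λ = (3·1² + 24)/(2·12) ≡ 27/24. 24⁻¹ ≡ 23 (mod 29), so λ ≡ 27·23 ≡ 12.
  x = λ² - 1 - 1 = 144 - 2 ≡ 26; y = λ·(1 - 26) - 12 ≡ 7. → (26, 7)
3Q: (26, 7) + (1, 12). λ = (12 - 7)/(1 - 26) ≡ 5/4 mod 29. 4⁻¹ ≡ 22 (mod 29) since 4·22 = 88 ≡ 1, so λ ≡ 23.
  x = λ² - 26 - 1 = 529 - 27 ≡ 9; y = λ·(26 - 9) - 7 ≡ 7. → (9, 7)
4Q: (9, 7) + (1, 12). λ = (12 - 7)/(1 - 9) ≡ 5/21 mod 29. 21⁻¹ ≡ 18 (mod 29), so λ ≡ 3.
  x = λ² - 9 - 1 = 9 - 10 ≡ 28; y = λ·(9 - 28) - 7 ≡ 23. → (28, 23)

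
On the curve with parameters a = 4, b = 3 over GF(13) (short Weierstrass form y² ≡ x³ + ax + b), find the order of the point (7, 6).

4

2P: tangent at (7, 6): λ = (3·7² + 4)/(2·6) ≡ 8/12. 12⁻¹ ≡ 12 (mod 13), so λ ≡ 8·12 ≡ 5.
  x = λ² - 7 - 7 = 25 - 14 ≡ 11; y = λ·(7 - 11) - 6 ≡ 0. → (11, 0)
3P: (11, 0) + (7, 6). λ = (6 - 0)/(7 - 11) ≡ 6/9 mod 13. 9⁻¹ ≡ 3 (mod 13), so λ ≡ 5.
  x = λ² - 11 - 7 = 25 - 18 ≡ 7; y = λ·(11 - 7) - 0 ≡ 7. → (7, 7)
4P: (7, 7) + (7, 6): same x and y₁ ≡ -y₂, so the sum is 𝒪.
4P = 𝒪, so the order is 4.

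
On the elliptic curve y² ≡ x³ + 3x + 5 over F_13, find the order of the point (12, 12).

2P: tangent at (12, 12): λ = (3·12² + 3)/(2·12) ≡ 6/11. 11⁻¹ ≡ 6 (mod 13), so λ ≡ 6·6 ≡ 10.
  x = λ² - 12 - 12 = 100 - 24 ≡ 11; y = λ·(12 - 11) - 12 ≡ 11. → (11, 11)
3P: (11, 11) + (12, 12). λ = (12 - 11)/(12 - 11) ≡ 1/1 mod 13. 1⁻¹ ≡ 1 (mod 13) since 1·1 = 1 ≡ 1, so λ ≡ 1.
  x = λ² - 11 - 12 = 1 - 23 ≡ 4; y = λ·(11 - 4) - 11 ≡ 9. → (4, 9)
4P: (4, 9) + (12, 12). λ = (12 - 9)/(12 - 4) ≡ 3/8 mod 13. 8⁻¹ ≡ 5 (mod 13), so λ ≡ 2.
  x = λ² - 4 - 12 = 4 - 16 ≡ 1; y = λ·(4 - 1) - 9 ≡ 10. → (1, 10)
5P: (1, 10) + (12, 12). λ = (12 - 10)/(12 - 1) ≡ 2/11 mod 13. 11⁻¹ ≡ 6 (mod 13), so λ ≡ 12.
  x = λ² - 1 - 12 = 144 - 13 ≡ 1; y = λ·(1 - 1) - 10 ≡ 3. → (1, 3)
6P: (1, 3) + (12, 12). λ = (12 - 3)/(12 - 1) ≡ 9/11 mod 13. 11⁻¹ ≡ 6 (mod 13) since 11·6 = 66 ≡ 1, so λ ≡ 2.
  x = λ² - 1 - 12 = 4 - 13 ≡ 4; y = λ·(1 - 4) - 3 ≡ 4. → (4, 4)
7P: (4, 4) + (12, 12). λ = (12 - 4)/(12 - 4) ≡ 8/8 mod 13. 8⁻¹ ≡ 5 (mod 13) since 8·5 = 40 ≡ 1, so λ ≡ 1.
  x = λ² - 4 - 12 = 1 - 16 ≡ 11; y = λ·(4 - 11) - 4 ≡ 2. → (11, 2)
8P: (11, 2) + (12, 12). λ = (12 - 2)/(12 - 11) ≡ 10/1 mod 13. 1⁻¹ ≡ 1 (mod 13), so λ ≡ 10.
  x = λ² - 11 - 12 = 100 - 23 ≡ 12; y = λ·(11 - 12) - 2 ≡ 1. → (12, 1)
9P: (12, 1) + (12, 12): same x and y₁ ≡ -y₂, so the sum is ∞.
9P = ∞, so the order is 9.

9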